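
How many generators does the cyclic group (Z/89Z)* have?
40

The number of primitive roots modulo p is φ(p-1) = φ(88)
φ(88) = 40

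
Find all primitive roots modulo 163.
Primitive roots mod 163: {2, 3, 7, 11, 12, 18, 19, 20, 29, 32, 42, 44, 45, 50, 52, 63, 66, 67, 68, 70, 72, 73, 75, 76, 79, 80, 82, 89, 92, 94, 101, 103, 106, 107, 108, 109, 112, 114, 116, 117, 120, 122, 124, 128, 129, 130, 137, 139, 147, 148, 149, 153, 154, 159}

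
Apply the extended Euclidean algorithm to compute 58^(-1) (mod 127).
Extended GCD: 58(46) + 127(-21) = 1. So 58^(-1) ≡ 46 ≡ 46 (mod 127). Verify: 58 × 46 = 2668 ≡ 1 (mod 127)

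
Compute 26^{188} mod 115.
26

Using successive squaring:
Binary expansion of 188: 10111100
Powers of 26 mod 115 (each is the square of the previous):
  26^1 ≡ 26 (mod 115)
  26^2 ≡ 26² = 676 ≡ 101 (mod 115)
  26^4 ≡ 101² = 10201 ≡ 81 (mod 115)
  26^8 ≡ 81² = 6561 ≡ 6 (mod 115)
  26^16 ≡ 6² = 36 ≡ 36 (mod 115)
  26^32 ≡ 36² = 1296 ≡ 31 (mod 115)
  26^64 ≡ 31² = 961 ≡ 41 (mod 115)
  26^128 ≡ 41² = 1681 ≡ 71 (mod 115)
188 = 128 + 32 + 16 + 8 + 4, so 26^188 = 26^128 × 26^32 × 26^16 × 26^8 × 26^4 ≡ 71 × 31 × 36 × 6 × 81 (mod 115)
Multiplying step by step:
  71 × 31 = 2201 ≡ 16 (mod 115)
  16 × 36 = 576 ≡ 1 (mod 115)
  1 × 6 = 6 ≡ 6 (mod 115)
  6 × 81 = 486 ≡ 26 (mod 115)
Result: 26^188 ≡ 26 (mod 115)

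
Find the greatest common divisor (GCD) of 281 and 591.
1

Using the Euclidean algorithm:
281 = 0 × 591 + 281
591 = 2 × 281 + 29
281 = 9 × 29 + 20
29 = 1 × 20 + 9
20 = 2 × 9 + 2
9 = 4 × 2 + 1
2 = 2 × 1 + 0

GCD(281, 591) = 1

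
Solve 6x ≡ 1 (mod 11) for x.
2

Using Extended Euclidean Algorithm:
gcd(6, 11) = 1
Bezout coefficients: 6 × 2 + 11 × -1 = 1
So 6 × 2 ≡ 1 (mod 11)
The inverse is 2 mod 11 = 2
Verification: 6 × 2 = 12 = 1 × 11 + 1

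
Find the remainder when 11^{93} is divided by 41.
By Fermat: 11^{40} ≡ 1 (mod 41). 93 = 2×40 + 13. So 11^{93} ≡ 11^{13} ≡ 7 (mod 41)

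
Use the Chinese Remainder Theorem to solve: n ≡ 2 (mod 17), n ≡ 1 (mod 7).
36

Using the Chinese Remainder Theorem:
M = product of moduli = 119
For equation 1: M_1 = 7, 7 ≡ 7 (mod 17), inverse of 7 mod 17 is 5 (check: 7 × 5 = 35 ≡ 1 (mod 17))
For equation 2: M_2 = 17, 17 ≡ 3 (mod 7), inverse of 17 mod 7 is 5 (check: 3 × 5 = 15 ≡ 1 (mod 7))
Combine: n ≡ Σ r_i×M_i×(M_i⁻¹ mod m_i) = 2×7×5 + 1×17×5 = 70 + 85 = 155
155 mod 119 = 36
n ≡ 36 (mod 119)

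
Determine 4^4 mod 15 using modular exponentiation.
4 = 4 (binary 100). Repeated squaring mod 15: 4^1 ≡ 4; 4^2 ≡ 4² = 16 ≡ 1; 4^4 ≡ 1² = 1 ≡ 1. So 4^4 ≡ 1 (mod 15).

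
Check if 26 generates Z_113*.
p - 1 = 112 has prime divisors 2, 7. Check 26^(112/q) mod 113 for each: 26^(112/2) = 26^56 ≡ 1, 26^(112/7) = 26^16 ≡ 30 (mod 113). Since 26^56 ≡ 1 (mod 113), the order of 26 divides 56 (in fact the order is 56) ≠ 112, so it is not a primitive root.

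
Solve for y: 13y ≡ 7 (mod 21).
7

Since gcd(13, 21) = 1 divides 7, a solution exists.
Multiply both sides by the inverse of 13 mod 21:
  13^(-1) mod 21 = 13
  x ≡ 13 × 7 ≡ 91 ≡ 7 (mod 21)
Verification: 13 × 7 = 91 = 4 × 21 + 7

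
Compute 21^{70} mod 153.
135

Using successive squaring:
Binary expansion of 70: 1000110
Powers of 21 mod 153 (each is the square of the previous):
  21^1 ≡ 21 (mod 153)
  21^2 ≡ 21² = 441 ≡ 135 (mod 153)
  21^4 ≡ 135² = 18225 ≡ 18 (mod 153)
  21^8 ≡ 18² = 324 ≡ 18 (mod 153)
  21^16 ≡ 18² = 324 ≡ 18 (mod 153)
  21^32 ≡ 18² = 324 ≡ 18 (mod 153)
  21^64 ≡ 18² = 324 ≡ 18 (mod 153)
70 = 64 + 4 + 2, so 21^70 = 21^64 × 21^4 × 21^2 ≡ 18 × 18 × 135 (mod 153)
Multiplying step by step:
  18 × 18 = 324 ≡ 18 (mod 153)
  18 × 135 = 2430 ≡ 135 (mod 153)
Result: 21^70 ≡ 135 (mod 153)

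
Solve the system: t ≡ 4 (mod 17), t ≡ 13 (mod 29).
M = 17 × 29 = 493. M₁ = 29, y₁ ≡ 10 (mod 17). M₂ = 17, y₂ ≡ 12 (mod 29). t = 4×29×10 + 13×17×12 ≡ 361 (mod 493)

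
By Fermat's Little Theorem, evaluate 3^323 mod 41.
By Fermat: 3^{40} ≡ 1 (mod 41). 323 ≡ 3 (mod 40). So 3^{323} ≡ 3^{3} ≡ 27 (mod 41)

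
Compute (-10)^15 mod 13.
Using Fermat: (-10)^{12} ≡ 1 (mod 13). 15 ≡ 3 (mod 12). So (-10)^{15} ≡ (-10)^{3} ≡ 1 (mod 13)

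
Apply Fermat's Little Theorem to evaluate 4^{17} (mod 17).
4

By Fermat's Little Theorem, a^(p-1) ≡ 1 (mod p) for prime p and gcd(a, p) = 1
Here p = 17, so 4^16 ≡ 1 (mod 17)
We can reduce the exponent: 17 mod 16 = 1
So 4^17 ≡ 4^1 (mod 17)
Computing: 4^1 mod 17 = 4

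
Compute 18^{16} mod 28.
4

Using successive squaring:
Binary expansion of 16: 10000
Powers of 18 mod 28 (each is the square of the previous):
  18^1 ≡ 18 (mod 28)
  18^2 ≡ 18² = 324 ≡ 16 (mod 28)
  18^4 ≡ 16² = 256 ≡ 4 (mod 28)
  18^8 ≡ 4² = 16 ≡ 16 (mod 28)
  18^16 ≡ 16² = 256 ≡ 4 (mod 28)
16 is a power of 2, so 18^16 is the last square: ≡ 4 (mod 28)
Result: 18^16 ≡ 4 (mod 28)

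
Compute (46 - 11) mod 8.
3

(46 - 11) = 35
35 mod 8 = 3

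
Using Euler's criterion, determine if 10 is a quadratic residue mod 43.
By Euler's criterion: 10^{21} ≡ 1 (mod 43). Since this equals 1, 10 is a QR.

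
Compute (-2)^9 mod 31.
(-2) ≡ 29 (mod 31). 9 = 8 + 1 (binary 1001). Repeated squaring mod 31: 29^1 ≡ 29; 29^2 ≡ 29² = 841 ≡ 4; 29^4 ≡ 4² = 16 ≡ 16; 29^8 ≡ 16² = 256 ≡ 8. Multiply: (-2)^9 ≡ 29^8 × 29^1 ≡ 8 × 29 (mod 31): 8 × 29 = 232 ≡ 15. So (-2)^9 ≡ 15 (mod 31).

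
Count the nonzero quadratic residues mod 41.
For prime 41, there are (p-1)/2 = (41-1)/2 = 20 quadratic residues (excluding 0).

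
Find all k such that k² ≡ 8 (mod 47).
The square roots of 8 mod 47 are 14 and 33. Verify: 14² = 196 ≡ 8 (mod 47)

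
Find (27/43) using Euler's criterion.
(27/43) = 27^{21} mod 43 = -1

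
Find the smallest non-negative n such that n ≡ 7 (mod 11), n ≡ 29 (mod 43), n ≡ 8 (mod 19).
502

Using the Chinese Remainder Theorem:
M = product of moduli = 8987
For equation 1: M_1 = 817, 817 ≡ 3 (mod 11), inverse of 817 mod 11 is 4 (check: 3 × 4 = 12 ≡ 1 (mod 11))
For equation 2: M_2 = 209, 209 ≡ 37 (mod 43), inverse of 209 mod 43 is 7 (check: 37 × 7 = 259 ≡ 1 (mod 43))
For equation 3: M_3 = 473, 473 ≡ 17 (mod 19), inverse of 473 mod 19 is 9 (check: 17 × 9 = 153 ≡ 1 (mod 19))
Combine: n ≡ Σ r_i×M_i×(M_i⁻¹ mod m_i) = 7×817×4 + 29×209×7 + 8×473×9 = 22876 + 42427 + 34056 = 99359
99359 mod 8987 = 502
n ≡ 502 (mod 8987)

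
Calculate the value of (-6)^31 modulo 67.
Using repeated squaring. (-6) ≡ 61 (mod 67). 31 = 16 + 8 + 4 + 2 + 1 (binary 11111). Repeated squaring mod 67: 61^1 ≡ 61; 61^2 ≡ 61² = 3721 ≡ 36; 61^4 ≡ 36² = 1296 ≡ 23; 61^8 ≡ 23² = 529 ≡ 60; 61^16 ≡ 60² = 3600 ≡ 49. Multiply: (-6)^31 ≡ 61^16 × 61^8 × 61^4 × 61^2 × 61^1 ≡ 49 × 60 × 23 × 36 × 61 (mod 67): 49 × 60 = 2940 ≡ 59; 59 × 23 = 1357 ≡ 17; 17 × 36 = 612 ≡ 9; 9 × 61 = 549 ≡ 13. So (-6)^31 ≡ 13 (mod 67).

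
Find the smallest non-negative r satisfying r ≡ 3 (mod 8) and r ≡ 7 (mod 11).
M = 8 × 11 = 88. M₁ = 11, y₁ ≡ 3 (mod 8). M₂ = 8, y₂ ≡ 7 (mod 11). r = 3×11×3 + 7×8×7 ≡ 51 (mod 88)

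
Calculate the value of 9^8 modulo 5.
9 ≡ 4 (mod 5). 8 = 8 (binary 1000). Repeated squaring mod 5: 4^1 ≡ 4; 4^2 ≡ 4² = 16 ≡ 1; 4^4 ≡ 1² = 1 ≡ 1; 4^8 ≡ 1² = 1 ≡ 1. So 9^8 ≡ 1 (mod 5).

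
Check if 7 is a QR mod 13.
By Euler's criterion: 7^{6} ≡ 12 (mod 13). Since this equals -1 (≡ 12), 7 is not a QR.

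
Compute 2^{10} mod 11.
1

Using successive squaring:
Binary expansion of 10: 1010
Powers of 2 mod 11 (each is the square of the previous):
  2^1 ≡ 2 (mod 11)
  2^2 ≡ 2² = 4 ≡ 4 (mod 11)
  2^4 ≡ 4² = 16 ≡ 5 (mod 11)
  2^8 ≡ 5² = 25 ≡ 3 (mod 11)
10 = 8 + 2, so 2^10 = 2^8 × 2^2 ≡ 3 × 4 (mod 11)
Multiplying step by step:
  3 × 4 = 12 ≡ 1 (mod 11)
Result: 2^10 ≡ 1 (mod 11)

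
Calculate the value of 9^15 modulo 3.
Using repeated squaring. 9 ≡ 0 (mod 3). 15 = 8 + 4 + 2 + 1 (binary 1111). Repeated squaring mod 3: 0^1 ≡ 0; 0^2 ≡ 0² = 0 ≡ 0; 0^4 ≡ 0² = 0 ≡ 0; 0^8 ≡ 0² = 0 ≡ 0. Multiply: 9^15 ≡ 0^8 × 0^4 × 0^2 × 0^1 ≡ 0 × 0 × 0 × 0 (mod 3): 0 × 0 = 0 ≡ 0; 0 × 0 = 0 ≡ 0; 0 × 0 = 0 ≡ 0. So 9^15 ≡ 0 (mod 3).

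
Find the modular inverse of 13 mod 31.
13^(-1) ≡ 12 (mod 31). Verification: 13 × 12 = 156 ≡ 1 (mod 31)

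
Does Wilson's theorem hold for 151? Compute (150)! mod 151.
(150)! mod 151 = 150. Since this equals -1 (mod 151), Wilson confirms 151 is prime.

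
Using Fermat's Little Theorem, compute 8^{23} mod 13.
5

By Fermat's Little Theorem, a^(p-1) ≡ 1 (mod p) for prime p and gcd(a, p) = 1
Here p = 13, so 8^12 ≡ 1 (mod 13)
We can reduce the exponent: 23 mod 12 = 11
So 8^23 ≡ 8^11 (mod 13)
Computing: 8^11 mod 13 = 5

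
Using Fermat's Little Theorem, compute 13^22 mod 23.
By Fermat's Little Theorem, 13^{22} ≡ 1 (mod 23) since 23 is prime and gcd(13, 23) = 1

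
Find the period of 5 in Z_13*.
Powers of 5 mod 13: 5^1≡5, 5^2≡12, 5^3≡8, 5^4≡1. Order = 4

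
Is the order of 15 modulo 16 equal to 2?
Yes, ord_16(15) = 2.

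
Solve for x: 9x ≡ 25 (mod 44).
37

Since gcd(9, 44) = 1 divides 25, a solution exists.
Multiply both sides by the inverse of 9 mod 44:
  9^(-1) mod 44 = 5
  x ≡ 5 × 25 ≡ 125 ≡ 37 (mod 44)
Verification: 9 × 37 = 333 = 7 × 44 + 25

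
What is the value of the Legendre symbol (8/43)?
(8/43) = 8^{21} mod 43 = -1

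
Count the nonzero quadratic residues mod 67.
For prime 67, there are (p-1)/2 = (67-1)/2 = 33 quadratic residues (excluding 0).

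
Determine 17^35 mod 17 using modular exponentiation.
Using repeated squaring. 17 ≡ 0 (mod 17). 35 = 32 + 2 + 1 (binary 100011). Repeated squaring mod 17: 0^1 ≡ 0; 0^2 ≡ 0² = 0 ≡ 0; 0^4 ≡ 0² = 0 ≡ 0; 0^8 ≡ 0² = 0 ≡ 0; 0^16 ≡ 0² = 0 ≡ 0; 0^32 ≡ 0² = 0 ≡ 0. Multiply: 17^35 ≡ 0^32 × 0^2 × 0^1 ≡ 0 × 0 × 0 (mod 17): 0 × 0 = 0 ≡ 0; 0 × 0 = 0 ≡ 0. So 17^35 ≡ 0 (mod 17).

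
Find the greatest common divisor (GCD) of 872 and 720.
8

Using the Euclidean algorithm:
872 = 1 × 720 + 152
720 = 4 × 152 + 112
152 = 1 × 112 + 40
112 = 2 × 40 + 32
40 = 1 × 32 + 8
32 = 4 × 8 + 0

GCD(872, 720) = 8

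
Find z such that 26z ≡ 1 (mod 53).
26^(-1) ≡ 51 (mod 53). Verification: 26 × 51 = 1326 ≡ 1 (mod 53)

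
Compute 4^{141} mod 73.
8

Using successive squaring:
Binary expansion of 141: 10001101
Powers of 4 mod 73 (each is the square of the previous):
  4^1 ≡ 4 (mod 73)
  4^2 ≡ 4² = 16 ≡ 16 (mod 73)
  4^4 ≡ 16² = 256 ≡ 37 (mod 73)
  4^8 ≡ 37² = 1369 ≡ 55 (mod 73)
  4^16 ≡ 55² = 3025 ≡ 32 (mod 73)
  4^32 ≡ 32² = 1024 ≡ 2 (mod 73)
  4^64 ≡ 2² = 4 ≡ 4 (mod 73)
  4^128 ≡ 4² = 16 ≡ 16 (mod 73)
141 = 128 + 8 + 4 + 1, so 4^141 = 4^128 × 4^8 × 4^4 × 4^1 ≡ 16 × 55 × 37 × 4 (mod 73)
Multiplying step by step:
  16 × 55 = 880 ≡ 4 (mod 73)
  4 × 37 = 148 ≡ 2 (mod 73)
  2 × 4 = 8 ≡ 8 (mod 73)
Result: 4^141 ≡ 8 (mod 73)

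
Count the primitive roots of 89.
40

The number of primitive roots modulo p is φ(p-1) = φ(88)
φ(88) = 40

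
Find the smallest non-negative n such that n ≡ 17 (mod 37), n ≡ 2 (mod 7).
128

Using the Chinese Remainder Theorem:
M = product of moduli = 259
For equation 1: M_1 = 7, 7 ≡ 7 (mod 37), inverse of 7 mod 37 is 16 (check: 7 × 16 = 112 ≡ 1 (mod 37))
For equation 2: M_2 = 37, 37 ≡ 2 (mod 7), inverse of 37 mod 7 is 4 (check: 2 × 4 = 8 ≡ 1 (mod 7))
Combine: n ≡ Σ r_i×M_i×(M_i⁻¹ mod m_i) = 17×7×16 + 2×37×4 = 1904 + 296 = 2200
2200 mod 259 = 128
n ≡ 128 (mod 259)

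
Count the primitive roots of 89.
40

The number of primitive roots modulo p is φ(p-1) = φ(88)
φ(88) = 40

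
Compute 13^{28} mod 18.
13

Using successive squaring:
Binary expansion of 28: 11100
Powers of 13 mod 18 (each is the square of the previous):
  13^1 ≡ 13 (mod 18)
  13^2 ≡ 13² = 169 ≡ 7 (mod 18)
  13^4 ≡ 7² = 49 ≡ 13 (mod 18)
  13^8 ≡ 13² = 169 ≡ 7 (mod 18)
  13^16 ≡ 7² = 49 ≡ 13 (mod 18)
28 = 16 + 8 + 4, so 13^28 = 13^16 × 13^8 × 13^4 ≡ 13 × 7 × 13 (mod 18)
Multiplying step by step:
  13 × 7 = 91 ≡ 1 (mod 18)
  1 × 13 = 13 ≡ 13 (mod 18)
Result: 13^28 ≡ 13 (mod 18)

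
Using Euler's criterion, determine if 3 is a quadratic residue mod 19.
By Euler's criterion: 3^{9} ≡ 18 (mod 19). Since this equals -1 (≡ 18), 3 is not a QR.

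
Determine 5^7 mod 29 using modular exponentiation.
7 = 4 + 2 + 1 (binary 111). Repeated squaring mod 29: 5^1 ≡ 5; 5^2 ≡ 5² = 25 ≡ 25; 5^4 ≡ 25² = 625 ≡ 16. Multiply: 5^7 = 5^4 × 5^2 × 5^1 ≡ 16 × 25 × 5 (mod 29): 16 × 25 = 400 ≡ 23; 23 × 5 = 115 ≡ 28. So 5^7 ≡ 28 (mod 29).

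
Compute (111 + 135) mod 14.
8

(111 + 135) = 246
246 mod 14 = 8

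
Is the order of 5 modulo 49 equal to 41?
No, the actual order is 42, not 41.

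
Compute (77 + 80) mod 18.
13

(77 + 80) = 157
157 mod 18 = 13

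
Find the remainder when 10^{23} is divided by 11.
By Fermat: 10^{10} ≡ 1 (mod 11). 23 = 2×10 + 3. So 10^{23} ≡ 10^{3} ≡ 10 (mod 11)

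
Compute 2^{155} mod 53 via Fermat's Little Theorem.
27

By Fermat's Little Theorem, a^(p-1) ≡ 1 (mod p) for prime p and gcd(a, p) = 1
Here p = 53, so 2^52 ≡ 1 (mod 53)
We can reduce the exponent: 155 mod 52 = 51
So 2^155 ≡ 2^51 (mod 53)
Computing: 2^51 mod 53 = 27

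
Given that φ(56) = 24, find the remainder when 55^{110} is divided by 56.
By Euler: 55^{24} ≡ 1 (mod 56) since gcd(55, 56) = 1. 110 = 4×24 + 14. So 55^{110} ≡ 55^{14} ≡ 1 (mod 56)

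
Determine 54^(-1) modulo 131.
54^(-1) ≡ 17 (mod 131). Verification: 54 × 17 = 918 ≡ 1 (mod 131)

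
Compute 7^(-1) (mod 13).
7^(-1) ≡ 2 (mod 13). Verification: 7 × 2 = 14 ≡ 1 (mod 13)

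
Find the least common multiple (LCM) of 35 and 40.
280

First find GCD(35, 40) using the Euclidean algorithm:
35 = 0 × 40 + 35
40 = 1 × 35 + 5
35 = 7 × 5 + 0
GCD(35, 40) = 5

LCM formula: LCM(a, b) = (a × b) / GCD(a, b)
LCM(35, 40) = (35 × 40) / 5
LCM(35, 40) = 1400 / 5
LCM(35, 40) = 280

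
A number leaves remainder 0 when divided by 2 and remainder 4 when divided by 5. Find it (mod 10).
M = 2 × 5 = 10. M₁ = 5, y₁ ≡ 1 (mod 2). M₂ = 2, y₂ ≡ 3 (mod 5). n = 0×5×1 + 4×2×3 ≡ 4 (mod 10)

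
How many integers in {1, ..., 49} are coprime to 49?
42

Prime factorization: 49 = 7^2
Using the formula φ(n) = n × Π(1 - 1/p) for each prime factor p:
φ(49) = 49 × (1 - 1/7)
φ(49) = 42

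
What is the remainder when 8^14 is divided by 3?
Using Fermat: 8^{2} ≡ 1 (mod 3). 14 ≡ 0 (mod 2). So 8^{14} ≡ 8^{0} ≡ 1 (mod 3)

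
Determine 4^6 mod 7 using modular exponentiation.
6 = 4 + 2 (binary 110). Repeated squaring mod 7: 4^1 ≡ 4; 4^2 ≡ 4² = 16 ≡ 2; 4^4 ≡ 2² = 4 ≡ 4. Multiply: 4^6 = 4^4 × 4^2 ≡ 4 × 2 (mod 7): 4 × 2 = 8 ≡ 1. So 4^6 ≡ 1 (mod 7).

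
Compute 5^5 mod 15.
5 = 4 + 1 (binary 101). Repeated squaring mod 15: 5^1 ≡ 5; 5^2 ≡ 5² = 25 ≡ 10; 5^4 ≡ 10² = 100 ≡ 10. Multiply: 5^5 = 5^4 × 5^1 ≡ 10 × 5 (mod 15): 10 × 5 = 50 ≡ 5. So 5^5 ≡ 5 (mod 15).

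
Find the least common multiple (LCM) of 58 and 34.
986

First find GCD(58, 34) using the Euclidean algorithm:
58 = 1 × 34 + 24
34 = 1 × 24 + 10
24 = 2 × 10 + 4
10 = 2 × 4 + 2
4 = 2 × 2 + 0
GCD(58, 34) = 2

LCM formula: LCM(a, b) = (a × b) / GCD(a, b)
LCM(58, 34) = (58 × 34) / 2
LCM(58, 34) = 1972 / 2
LCM(58, 34) = 986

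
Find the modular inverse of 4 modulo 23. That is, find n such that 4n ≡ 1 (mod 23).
6

Using Extended Euclidean Algorithm:
gcd(4, 23) = 1
Bezout coefficients: 4 × 6 + 23 × -1 = 1
So 4 × 6 ≡ 1 (mod 23)
The inverse is 6 mod 23 = 6
Verification: 4 × 6 = 24 = 1 × 23 + 1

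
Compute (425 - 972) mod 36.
29

(425 - 972) = -547
-547 mod 36 = 29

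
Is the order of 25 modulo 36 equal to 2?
No, the actual order is 3, not 2.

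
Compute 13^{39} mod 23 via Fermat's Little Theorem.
6

By Fermat's Little Theorem, a^(p-1) ≡ 1 (mod p) for prime p and gcd(a, p) = 1
Here p = 23, so 13^22 ≡ 1 (mod 23)
We can reduce the exponent: 39 mod 22 = 17
So 13^39 ≡ 13^17 (mod 23)
Computing: 13^17 mod 23 = 6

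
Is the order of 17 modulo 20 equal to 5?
No, the actual order is 4, not 5.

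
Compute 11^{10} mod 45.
16

Using successive squaring:
Binary expansion of 10: 1010
Powers of 11 mod 45 (each is the square of the previous):
  11^1 ≡ 11 (mod 45)
  11^2 ≡ 11² = 121 ≡ 31 (mod 45)
  11^4 ≡ 31² = 961 ≡ 16 (mod 45)
  11^8 ≡ 16² = 256 ≡ 31 (mod 45)
10 = 8 + 2, so 11^10 = 11^8 × 11^2 ≡ 31 × 31 (mod 45)
Multiplying step by step:
  31 × 31 = 961 ≡ 16 (mod 45)
Result: 11^10 ≡ 16 (mod 45)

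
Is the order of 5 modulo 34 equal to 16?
Yes, ord_34(5) = 16.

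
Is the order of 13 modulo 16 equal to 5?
No, the actual order is 4, not 5.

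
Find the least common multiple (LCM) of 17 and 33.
561

First find GCD(17, 33) using the Euclidean algorithm:
17 = 0 × 33 + 17
33 = 1 × 17 + 16
17 = 1 × 16 + 1
16 = 16 × 1 + 0
GCD(17, 33) = 1

LCM formula: LCM(a, b) = (a × b) / GCD(a, b)
LCM(17, 33) = (17 × 33) / 1
LCM(17, 33) = 561 / 1
LCM(17, 33) = 561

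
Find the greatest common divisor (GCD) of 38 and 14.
2

Using the Euclidean algorithm:
38 = 2 × 14 + 10
14 = 1 × 10 + 4
10 = 2 × 4 + 2
4 = 2 × 2 + 0

GCD(38, 14) = 2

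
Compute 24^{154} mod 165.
126

Using successive squaring:
Binary expansion of 154: 10011010
Powers of 24 mod 165 (each is the square of the previous):
  24^1 ≡ 24 (mod 165)
  24^2 ≡ 24² = 576 ≡ 81 (mod 165)
  24^4 ≡ 81² = 6561 ≡ 126 (mod 165)
  24^8 ≡ 126² = 15876 ≡ 36 (mod 165)
  24^16 ≡ 36² = 1296 ≡ 141 (mod 165)
  24^32 ≡ 141² = 19881 ≡ 81 (mod 165)
  24^64 ≡ 81² = 6561 ≡ 126 (mod 165)
  24^128 ≡ 126² = 15876 ≡ 36 (mod 165)
154 = 128 + 16 + 8 + 2, so 24^154 = 24^128 × 24^16 × 24^8 × 24^2 ≡ 36 × 141 × 36 × 81 (mod 165)
Multiplying step by step:
  36 × 141 = 5076 ≡ 126 (mod 165)
  126 × 36 = 4536 ≡ 81 (mod 165)
  81 × 81 = 6561 ≡ 126 (mod 165)
Result: 24^154 ≡ 126 (mod 165)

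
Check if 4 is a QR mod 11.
By Euler's criterion: 4^{5} ≡ 1 (mod 11). Since this equals 1, 4 is a QR.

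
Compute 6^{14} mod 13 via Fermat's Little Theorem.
10

By Fermat's Little Theorem, a^(p-1) ≡ 1 (mod p) for prime p and gcd(a, p) = 1
Here p = 13, so 6^12 ≡ 1 (mod 13)
We can reduce the exponent: 14 mod 12 = 2
So 6^14 ≡ 6^2 (mod 13)
Computing: 6^2 mod 13 = 10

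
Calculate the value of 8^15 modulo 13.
Using Fermat: 8^{12} ≡ 1 (mod 13). 15 ≡ 3 (mod 12). So 8^{15} ≡ 8^{3} ≡ 5 (mod 13)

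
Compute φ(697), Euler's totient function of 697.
640

Prime factorization: 697 = 17 × 41
Using the formula φ(n) = n × Π(1 - 1/p) for each prime factor p:
φ(697) = 697 × (1 - 1/17) × (1 - 1/41)
φ(697) = 640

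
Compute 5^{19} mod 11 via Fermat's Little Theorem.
9

By Fermat's Little Theorem, a^(p-1) ≡ 1 (mod p) for prime p and gcd(a, p) = 1
Here p = 11, so 5^10 ≡ 1 (mod 11)
We can reduce the exponent: 19 mod 10 = 9
So 5^19 ≡ 5^9 (mod 11)
Computing: 5^9 mod 11 = 9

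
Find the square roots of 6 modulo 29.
The square roots of 6 mod 29 are 8 and 21. Verify: 8² = 64 ≡ 6 (mod 29)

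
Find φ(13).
12

Prime factorization: 13 = 13
Using the formula φ(n) = n × Π(1 - 1/p) for each prime factor p:
φ(13) = 13 × (1 - 1/13)
φ(13) = 12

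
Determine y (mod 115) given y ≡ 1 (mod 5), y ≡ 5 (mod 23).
51

Using the Chinese Remainder Theorem:
M = product of moduli = 115
For equation 1: M_1 = 23, 23 ≡ 3 (mod 5), inverse of 23 mod 5 is 2 (check: 3 × 2 = 6 ≡ 1 (mod 5))
For equation 2: M_2 = 5, 5 ≡ 5 (mod 23), inverse of 5 mod 23 is 14 (check: 5 × 14 = 70 ≡ 1 (mod 23))
Combine: y ≡ Σ r_i×M_i×(M_i⁻¹ mod m_i) = 1×23×2 + 5×5×14 = 46 + 350 = 396
396 mod 115 = 51
y ≡ 51 (mod 115)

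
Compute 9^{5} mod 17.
8

Using successive squaring:
Binary expansion of 5: 101
Powers of 9 mod 17 (each is the square of the previous):
  9^1 ≡ 9 (mod 17)
  9^2 ≡ 9² = 81 ≡ 13 (mod 17)
  9^4 ≡ 13² = 169 ≡ 16 (mod 17)
5 = 4 + 1, so 9^5 = 9^4 × 9^1 ≡ 16 × 9 (mod 17)
Multiplying step by step:
  16 × 9 = 144 ≡ 8 (mod 17)
Result: 9^5 ≡ 8 (mod 17)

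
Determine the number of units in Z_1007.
936

Prime factorization: 1007 = 19 × 53
Using the formula φ(n) = n × Π(1 - 1/p) for each prime factor p:
φ(1007) = 1007 × (1 - 1/19) × (1 - 1/53)
φ(1007) = 936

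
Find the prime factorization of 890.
2 × 5 × 89

Divide by primes starting from smallest:
890 ÷ 2 = 445
445 ÷ 5 = 89
89 ÷ 89 = 1

890 = 2 × 5 × 89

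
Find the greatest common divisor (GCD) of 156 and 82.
2

Using the Euclidean algorithm:
156 = 1 × 82 + 74
82 = 1 × 74 + 8
74 = 9 × 8 + 2
8 = 4 × 2 + 0

GCD(156, 82) = 2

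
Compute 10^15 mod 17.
Using repeated squaring. 15 = 8 + 4 + 2 + 1 (binary 1111). Repeated squaring mod 17: 10^1 ≡ 10; 10^2 ≡ 10² = 100 ≡ 15; 10^4 ≡ 15² = 225 ≡ 4; 10^8 ≡ 4² = 16 ≡ 16. Multiply: 10^15 = 10^8 × 10^4 × 10^2 × 10^1 ≡ 16 × 4 × 15 × 10 (mod 17): 16 × 4 = 64 ≡ 13; 13 × 15 = 195 ≡ 8; 8 × 10 = 80 ≡ 12. So 10^15 ≡ 12 (mod 17).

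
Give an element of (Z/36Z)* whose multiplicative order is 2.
17 has order 2 mod 36 since 17^{2} ≡ 1 (mod 36) and no smaller power works.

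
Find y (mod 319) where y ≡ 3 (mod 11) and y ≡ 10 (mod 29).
M = 11 × 29 = 319. M₁ = 29, y₁ ≡ 8 (mod 11). M₂ = 11, y₂ ≡ 8 (mod 29). y = 3×29×8 + 10×11×8 ≡ 300 (mod 319)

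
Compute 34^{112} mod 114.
28

Using successive squaring:
Binary expansion of 112: 1110000
Powers of 34 mod 114 (each is the square of the previous):
  34^1 ≡ 34 (mod 114)
  34^2 ≡ 34² = 1156 ≡ 16 (mod 114)
  34^4 ≡ 16² = 256 ≡ 28 (mod 114)
  34^8 ≡ 28² = 784 ≡ 100 (mod 114)
  34^16 ≡ 100² = 10000 ≡ 82 (mod 114)
  34^32 ≡ 82² = 6724 ≡ 112 (mod 114)
  34^64 ≡ 112² = 12544 ≡ 4 (mod 114)
112 = 64 + 32 + 16, so 34^112 = 34^64 × 34^32 × 34^16 ≡ 4 × 112 × 82 (mod 114)
Multiplying step by step:
  4 × 112 = 448 ≡ 106 (mod 114)
  106 × 82 = 8692 ≡ 28 (mod 114)
Result: 34^112 ≡ 28 (mod 114)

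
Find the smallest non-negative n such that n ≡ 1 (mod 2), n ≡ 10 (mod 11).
21

Using the Chinese Remainder Theorem:
M = product of moduli = 22
For equation 1: M_1 = 11, 11 ≡ 1 (mod 2), inverse of 11 mod 2 is 1 (check: 1 × 1 = 1 ≡ 1 (mod 2))
For equation 2: M_2 = 2, 2 ≡ 2 (mod 11), inverse of 2 mod 11 is 6 (check: 2 × 6 = 12 ≡ 1 (mod 11))
Combine: n ≡ Σ r_i×M_i×(M_i⁻¹ mod m_i) = 1×11×1 + 10×2×6 = 11 + 120 = 131
131 mod 22 = 21
n ≡ 21 (mod 22)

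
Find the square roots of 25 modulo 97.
The square roots of 25 mod 97 are 92 and 5. Verify: 92² = 8464 ≡ 25 (mod 97)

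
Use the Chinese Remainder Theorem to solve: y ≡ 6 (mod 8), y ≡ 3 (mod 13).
M = 8 × 13 = 104. M₁ = 13, y₁ ≡ 5 (mod 8). M₂ = 8, y₂ ≡ 5 (mod 13). y = 6×13×5 + 3×8×5 ≡ 94 (mod 104)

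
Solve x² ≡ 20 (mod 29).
The square roots of 20 mod 29 are 7 and 22. Verify: 7² = 49 ≡ 20 (mod 29)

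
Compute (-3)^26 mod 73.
Using repeated squaring. (-3) ≡ 70 (mod 73). 26 = 16 + 8 + 2 (binary 11010). Repeated squaring mod 73: 70^1 ≡ 70; 70^2 ≡ 70² = 4900 ≡ 9; 70^4 ≡ 9² = 81 ≡ 8; 70^8 ≡ 8² = 64 ≡ 64; 70^16 ≡ 64² = 4096 ≡ 8. Multiply: (-3)^26 ≡ 70^16 × 70^8 × 70^2 ≡ 8 × 64 × 9 (mod 73): 8 × 64 = 512 ≡ 1; 1 × 9 = 9 ≡ 9. So (-3)^26 ≡ 9 (mod 73).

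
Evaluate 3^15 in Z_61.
Using repeated squaring. 15 = 8 + 4 + 2 + 1 (binary 1111). Repeated squaring mod 61: 3^1 ≡ 3; 3^2 ≡ 3² = 9 ≡ 9; 3^4 ≡ 9² = 81 ≡ 20; 3^8 ≡ 20² = 400 ≡ 34. Multiply: 3^15 = 3^8 × 3^4 × 3^2 × 3^1 ≡ 34 × 20 × 9 × 3 (mod 61): 34 × 20 = 680 ≡ 9; 9 × 9 = 81 ≡ 20; 20 × 3 = 60 ≡ 60. So 3^15 ≡ 60 (mod 61).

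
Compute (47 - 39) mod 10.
8

(47 - 39) = 8
8 mod 10 = 8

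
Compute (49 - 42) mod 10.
7

(49 - 42) = 7
7 mod 10 = 7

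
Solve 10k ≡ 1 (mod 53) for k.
10^(-1) ≡ 16 (mod 53). Verification: 10 × 16 = 160 ≡ 1 (mod 53)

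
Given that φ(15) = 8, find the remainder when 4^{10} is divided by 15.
By Euler: 4^{8} ≡ 1 (mod 15) since gcd(4, 15) = 1. 10 = 1×8 + 2. So 4^{10} ≡ 4^{2} ≡ 1 (mod 15)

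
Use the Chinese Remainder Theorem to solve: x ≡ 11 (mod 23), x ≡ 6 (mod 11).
149

Using the Chinese Remainder Theorem:
M = product of moduli = 253
For equation 1: M_1 = 11, 11 ≡ 11 (mod 23), inverse of 11 mod 23 is 21 (check: 11 × 21 = 231 ≡ 1 (mod 23))
For equation 2: M_2 = 23, 23 ≡ 1 (mod 11), inverse of 23 mod 11 is 1 (check: 1 × 1 = 1 ≡ 1 (mod 11))
Combine: x ≡ Σ r_i×M_i×(M_i⁻¹ mod m_i) = 11×11×21 + 6×23×1 = 2541 + 138 = 2679
2679 mod 253 = 149
x ≡ 149 (mod 253)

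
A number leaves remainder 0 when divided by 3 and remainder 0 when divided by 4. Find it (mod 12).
M = 3 × 4 = 12. M₁ = 4, y₁ ≡ 1 (mod 3). M₂ = 3, y₂ ≡ 3 (mod 4). y = 0×4×1 + 0×3×3 ≡ 0 (mod 12)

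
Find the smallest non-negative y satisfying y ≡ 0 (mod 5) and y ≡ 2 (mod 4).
M = 5 × 4 = 20. M₁ = 4, y₁ ≡ 4 (mod 5). M₂ = 5, y₂ ≡ 1 (mod 4). y = 0×4×4 + 2×5×1 ≡ 10 (mod 20)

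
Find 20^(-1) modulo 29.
16

Using Extended Euclidean Algorithm:
gcd(20, 29) = 1
Bezout coefficients: 20 × -13 + 29 × 9 = 1
So 20 × -13 ≡ 1 (mod 29)
The inverse is -13 mod 29 = 16
Verification: 20 × 16 = 320 = 11 × 29 + 1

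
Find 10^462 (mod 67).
Using Fermat: 10^{66} ≡ 1 (mod 67). 462 ≡ 0 (mod 66). So 10^{462} ≡ 10^{0} ≡ 1 (mod 67)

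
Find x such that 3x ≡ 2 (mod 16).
6

Since gcd(3, 16) = 1 divides 2, a solution exists.
Multiply both sides by the inverse of 3 mod 16:
  3^(-1) mod 16 = 11
  x ≡ 11 × 2 ≡ 22 ≡ 6 (mod 16)
Verification: 3 × 6 = 18 = 1 × 16 + 2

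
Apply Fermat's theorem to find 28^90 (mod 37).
By Fermat: 28^{36} ≡ 1 (mod 37). 90 = 2×36 + 18. So 28^{90} ≡ 28^{18} ≡ 1 (mod 37)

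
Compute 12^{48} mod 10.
6

Using successive squaring:
Binary expansion of 48: 110000
Powers of 12 mod 10 (each is the square of the previous):
  12^1 ≡ 2 (mod 10)
  12^2 ≡ 2² = 4 ≡ 4 (mod 10)
  12^4 ≡ 4² = 16 ≡ 6 (mod 10)
  12^8 ≡ 6² = 36 ≡ 6 (mod 10)
  12^16 ≡ 6² = 36 ≡ 6 (mod 10)
  12^32 ≡ 6² = 36 ≡ 6 (mod 10)
48 = 32 + 16, so 12^48 = 12^32 × 12^16 ≡ 6 × 6 (mod 10)
Multiplying step by step:
  6 × 6 = 36 ≡ 6 (mod 10)
Result: 12^48 ≡ 6 (mod 10)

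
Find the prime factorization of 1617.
3 × 7^2 × 11

Divide by primes starting from smallest:
1617 ÷ 3 = 539
539 ÷ 7 = 77
77 ÷ 7 = 11
11 ÷ 11 = 1

1617 = 3 × 7^2 × 11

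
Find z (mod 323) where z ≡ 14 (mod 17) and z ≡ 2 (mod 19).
M = 17 × 19 = 323. M₁ = 19, y₁ ≡ 9 (mod 17). M₂ = 17, y₂ ≡ 9 (mod 19). z = 14×19×9 + 2×17×9 ≡ 116 (mod 323)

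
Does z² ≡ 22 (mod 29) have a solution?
By Euler's criterion: 22^{14} ≡ 1 (mod 29). Since this equals 1, 22 is a QR.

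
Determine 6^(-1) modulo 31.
6^(-1) ≡ 26 (mod 31). Verification: 6 × 26 = 156 ≡ 1 (mod 31)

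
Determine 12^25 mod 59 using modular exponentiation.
Using repeated squaring. 25 = 16 + 8 + 1 (binary 11001). Repeated squaring mod 59: 12^1 ≡ 12; 12^2 ≡ 12² = 144 ≡ 26; 12^4 ≡ 26² = 676 ≡ 27; 12^8 ≡ 27² = 729 ≡ 21; 12^16 ≡ 21² = 441 ≡ 28. Multiply: 12^25 = 12^16 × 12^8 × 12^1 ≡ 28 × 21 × 12 (mod 59): 28 × 21 = 588 ≡ 57; 57 × 12 = 684 ≡ 35. So 12^25 ≡ 35 (mod 59).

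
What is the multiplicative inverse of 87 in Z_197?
87^(-1) ≡ 77 (mod 197). Verification: 87 × 77 = 6699 ≡ 1 (mod 197)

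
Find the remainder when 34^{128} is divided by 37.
By Fermat: 34^{36} ≡ 1 (mod 37). 128 = 3×36 + 20. So 34^{128} ≡ 34^{20} ≡ 9 (mod 37)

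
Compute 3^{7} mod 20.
7

Using successive squaring:
Binary expansion of 7: 111
Powers of 3 mod 20 (each is the square of the previous):
  3^1 ≡ 3 (mod 20)
  3^2 ≡ 3² = 9 ≡ 9 (mod 20)
  3^4 ≡ 9² = 81 ≡ 1 (mod 20)
7 = 4 + 2 + 1, so 3^7 = 3^4 × 3^2 × 3^1 ≡ 1 × 9 × 3 (mod 20)
Multiplying step by step:
  1 × 9 = 9 ≡ 9 (mod 20)
  9 × 3 = 27 ≡ 7 (mod 20)
Result: 3^7 ≡ 7 (mod 20)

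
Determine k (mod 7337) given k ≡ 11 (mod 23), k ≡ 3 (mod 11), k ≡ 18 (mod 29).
3875

Using the Chinese Remainder Theorem:
M = product of moduli = 7337
For equation 1: M_1 = 319, 319 ≡ 20 (mod 23), inverse of 319 mod 23 is 15 (check: 20 × 15 = 300 ≡ 1 (mod 23))
For equation 2: M_2 = 667, 667 ≡ 7 (mod 11), inverse of 667 mod 11 is 8 (check: 7 × 8 = 56 ≡ 1 (mod 11))
For equation 3: M_3 = 253, 253 ≡ 21 (mod 29), inverse of 253 mod 29 is 18 (check: 21 × 18 = 378 ≡ 1 (mod 29))
Combine: k ≡ Σ r_i×M_i×(M_i⁻¹ mod m_i) = 11×319×15 + 3×667×8 + 18×253×18 = 52635 + 16008 + 81972 = 150615
150615 mod 7337 = 3875
k ≡ 3875 (mod 7337)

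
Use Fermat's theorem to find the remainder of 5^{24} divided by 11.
9

By Fermat's Little Theorem, a^(p-1) ≡ 1 (mod p) for prime p and gcd(a, p) = 1
Here p = 11, so 5^10 ≡ 1 (mod 11)
We can reduce the exponent: 24 mod 10 = 4
So 5^24 ≡ 5^4 (mod 11)
Computing: 5^4 mod 11 = 9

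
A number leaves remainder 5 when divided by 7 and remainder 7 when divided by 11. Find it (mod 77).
M = 7 × 11 = 77. M₁ = 11, y₁ ≡ 2 (mod 7). M₂ = 7, y₂ ≡ 8 (mod 11). z = 5×11×2 + 7×7×8 ≡ 40 (mod 77)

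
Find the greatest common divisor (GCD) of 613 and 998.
1

Using the Euclidean algorithm:
613 = 0 × 998 + 613
998 = 1 × 613 + 385
613 = 1 × 385 + 228
385 = 1 × 228 + 157
228 = 1 × 157 + 71
157 = 2 × 71 + 15
71 = 4 × 15 + 11
15 = 1 × 11 + 4
11 = 2 × 4 + 3
4 = 1 × 3 + 1
3 = 3 × 1 + 0

GCD(613, 998) = 1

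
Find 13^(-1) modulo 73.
45

Using Extended Euclidean Algorithm:
gcd(13, 73) = 1
Bezout coefficients: 13 × -28 + 73 × 5 = 1
So 13 × -28 ≡ 1 (mod 73)
The inverse is -28 mod 73 = 45
Verification: 13 × 45 = 585 = 8 × 73 + 1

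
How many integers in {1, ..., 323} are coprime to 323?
288

Prime factorization: 323 = 17 × 19
Using the formula φ(n) = n × Π(1 - 1/p) for each prime factor p:
φ(323) = 323 × (1 - 1/17) × (1 - 1/19)
φ(323) = 288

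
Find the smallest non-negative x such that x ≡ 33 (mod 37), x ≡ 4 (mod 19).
403

Using the Chinese Remainder Theorem:
M = product of moduli = 703
For equation 1: M_1 = 19, 19 ≡ 19 (mod 37), inverse of 19 mod 37 is 2 (check: 19 × 2 = 38 ≡ 1 (mod 37))
For equation 2: M_2 = 37, 37 ≡ 18 (mod 19), inverse of 37 mod 19 is 18 (check: 18 × 18 = 324 ≡ 1 (mod 19))
Combine: x ≡ Σ r_i×M_i×(M_i⁻¹ mod m_i) = 33×19×2 + 4×37×18 = 1254 + 2664 = 3918
3918 mod 703 = 403
x ≡ 403 (mod 703)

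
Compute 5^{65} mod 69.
14

Using successive squaring:
Binary expansion of 65: 1000001
Powers of 5 mod 69 (each is the square of the previous):
  5^1 ≡ 5 (mod 69)
  5^2 ≡ 5² = 25 ≡ 25 (mod 69)
  5^4 ≡ 25² = 625 ≡ 4 (mod 69)
  5^8 ≡ 4² = 16 ≡ 16 (mod 69)
  5^16 ≡ 16² = 256 ≡ 49 (mod 69)
  5^32 ≡ 49² = 2401 ≡ 55 (mod 69)
  5^64 ≡ 55² = 3025 ≡ 58 (mod 69)
65 = 64 + 1, so 5^65 = 5^64 × 5^1 ≡ 58 × 5 (mod 69)
Multiplying step by step:
  58 × 5 = 290 ≡ 14 (mod 69)
Result: 5^65 ≡ 14 (mod 69)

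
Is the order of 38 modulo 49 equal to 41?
No, the actual order is 42, not 41.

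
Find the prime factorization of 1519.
7^2 × 31

Divide by primes starting from smallest:
1519 ÷ 7 = 217
217 ÷ 7 = 31
31 ÷ 31 = 1

1519 = 7^2 × 31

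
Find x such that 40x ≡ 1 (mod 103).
40^(-1) ≡ 85 (mod 103). Verification: 40 × 85 = 3400 ≡ 1 (mod 103)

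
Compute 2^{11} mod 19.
15

Using successive squaring:
Binary expansion of 11: 1011
Powers of 2 mod 19 (each is the square of the previous):
  2^1 ≡ 2 (mod 19)
  2^2 ≡ 2² = 4 ≡ 4 (mod 19)
  2^4 ≡ 4² = 16 ≡ 16 (mod 19)
  2^8 ≡ 16² = 256 ≡ 9 (mod 19)
11 = 8 + 2 + 1, so 2^11 = 2^8 × 2^2 × 2^1 ≡ 9 × 4 × 2 (mod 19)
Multiplying step by step:
  9 × 4 = 36 ≡ 17 (mod 19)
  17 × 2 = 34 ≡ 15 (mod 19)
Result: 2^11 ≡ 15 (mod 19)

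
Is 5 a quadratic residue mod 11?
By Euler's criterion: 5^{5} ≡ 1 (mod 11). Since this equals 1, 5 is a QR.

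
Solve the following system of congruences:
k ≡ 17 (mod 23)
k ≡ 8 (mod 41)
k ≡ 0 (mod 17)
13702

Using the Chinese Remainder Theorem:
M = product of moduli = 16031
For equation 1: M_1 = 697, 697 ≡ 7 (mod 23), inverse of 697 mod 23 is 10 (check: 7 × 10 = 70 ≡ 1 (mod 23))
For equation 2: M_2 = 391, 391 ≡ 22 (mod 41), inverse of 391 mod 41 is 28 (check: 22 × 28 = 616 ≡ 1 (mod 41))
For equation 3: M_3 = 943, 943 ≡ 8 (mod 17), inverse of 943 mod 17 is 15 (check: 8 × 15 = 120 ≡ 1 (mod 17))
Combine: k ≡ Σ r_i×M_i×(M_i⁻¹ mod m_i) = 17×697×10 + 8×391×28 + 0×943×15 = 118490 + 87584 + 0 = 206074
206074 mod 16031 = 13702
k ≡ 13702 (mod 16031)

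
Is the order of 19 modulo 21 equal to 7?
No, the actual order is 6, not 7.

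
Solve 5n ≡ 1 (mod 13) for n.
5^(-1) ≡ 8 (mod 13). Verification: 5 × 8 = 40 ≡ 1 (mod 13)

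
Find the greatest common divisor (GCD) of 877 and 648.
1

Using the Euclidean algorithm:
877 = 1 × 648 + 229
648 = 2 × 229 + 190
229 = 1 × 190 + 39
190 = 4 × 39 + 34
39 = 1 × 34 + 5
34 = 6 × 5 + 4
5 = 1 × 4 + 1
4 = 4 × 1 + 0

GCD(877, 648) = 1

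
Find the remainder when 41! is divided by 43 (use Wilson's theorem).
(42)! = (41)! × (42) ≡ -1 (mod 43). So (41)! ≡ -1 × (42)^(-1) ≡ (-1)×(-1) = 1 (mod 43)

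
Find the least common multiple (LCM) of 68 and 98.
3332

First find GCD(68, 98) using the Euclidean algorithm:
68 = 0 × 98 + 68
98 = 1 × 68 + 30
68 = 2 × 30 + 8
30 = 3 × 8 + 6
8 = 1 × 6 + 2
6 = 3 × 2 + 0
GCD(68, 98) = 2

LCM formula: LCM(a, b) = (a × b) / GCD(a, b)
LCM(68, 98) = (68 × 98) / 2
LCM(68, 98) = 6664 / 2
LCM(68, 98) = 3332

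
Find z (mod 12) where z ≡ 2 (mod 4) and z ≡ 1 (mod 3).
M = 4 × 3 = 12. M₁ = 3, y₁ ≡ 3 (mod 4). M₂ = 4, y₂ ≡ 1 (mod 3). z = 2×3×3 + 1×4×1 ≡ 10 (mod 12)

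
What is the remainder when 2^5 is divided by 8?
5 = 4 + 1 (binary 101). Repeated squaring mod 8: 2^1 ≡ 2; 2^2 ≡ 2² = 4 ≡ 4; 2^4 ≡ 4² = 16 ≡ 0. Multiply: 2^5 = 2^4 × 2^1 ≡ 0 × 2 (mod 8): 0 × 2 = 0 ≡ 0. So 2^5 ≡ 0 (mod 8).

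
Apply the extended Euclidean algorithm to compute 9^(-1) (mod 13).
Extended GCD: 9(3) + 13(-2) = 1. So 9^(-1) ≡ 3 ≡ 3 (mod 13). Verify: 9 × 3 = 27 ≡ 1 (mod 13)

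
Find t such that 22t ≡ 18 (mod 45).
9

Since gcd(22, 45) = 1 divides 18, a solution exists.
Multiply both sides by the inverse of 22 mod 45:
  22^(-1) mod 45 = 43
  x ≡ 43 × 18 ≡ 774 ≡ 9 (mod 45)
Verification: 22 × 9 = 198 = 4 × 45 + 18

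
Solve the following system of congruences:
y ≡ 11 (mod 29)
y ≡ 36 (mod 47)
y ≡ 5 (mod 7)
1258

Using the Chinese Remainder Theorem:
M = product of moduli = 9541
For equation 1: M_1 = 329, 329 ≡ 10 (mod 29), inverse of 329 mod 29 is 3 (check: 10 × 3 = 30 ≡ 1 (mod 29))
For equation 2: M_2 = 203, 203 ≡ 15 (mod 47), inverse of 203 mod 47 is 22 (check: 15 × 22 = 330 ≡ 1 (mod 47))
For equation 3: M_3 = 1363, 1363 ≡ 5 (mod 7), inverse of 1363 mod 7 is 3 (check: 5 × 3 = 15 ≡ 1 (mod 7))
Combine: y ≡ Σ r_i×M_i×(M_i⁻¹ mod m_i) = 11×329×3 + 36×203×22 + 5×1363×3 = 10857 + 160776 + 20445 = 192078
192078 mod 9541 = 1258
y ≡ 1258 (mod 9541)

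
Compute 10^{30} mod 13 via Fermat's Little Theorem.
1

By Fermat's Little Theorem, a^(p-1) ≡ 1 (mod p) for prime p and gcd(a, p) = 1
Here p = 13, so 10^12 ≡ 1 (mod 13)
We can reduce the exponent: 30 mod 12 = 6
So 10^30 ≡ 10^6 (mod 13)
Computing: 10^6 mod 13 = 1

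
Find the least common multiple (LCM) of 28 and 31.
868

First find GCD(28, 31) using the Euclidean algorithm:
28 = 0 × 31 + 28
31 = 1 × 28 + 3
28 = 9 × 3 + 1
3 = 3 × 1 + 0
GCD(28, 31) = 1

LCM formula: LCM(a, b) = (a × b) / GCD(a, b)
LCM(28, 31) = (28 × 31) / 1
LCM(28, 31) = 868 / 1
LCM(28, 31) = 868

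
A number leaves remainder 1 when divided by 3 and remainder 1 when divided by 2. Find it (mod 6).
M = 3 × 2 = 6. M₁ = 2, y₁ ≡ 2 (mod 3). M₂ = 3, y₂ ≡ 1 (mod 2). t = 1×2×2 + 1×3×1 ≡ 1 (mod 6)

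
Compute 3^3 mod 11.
3 = 2 + 1 (binary 11). Repeated squaring mod 11: 3^1 ≡ 3; 3^2 ≡ 3² = 9 ≡ 9. Multiply: 3^3 = 3^2 × 3^1 ≡ 9 × 3 (mod 11): 9 × 3 = 27 ≡ 5. So 3^3 ≡ 5 (mod 11).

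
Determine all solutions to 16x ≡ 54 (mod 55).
24

Since gcd(16, 55) = 1 divides 54, a solution exists.
Multiply both sides by the inverse of 16 mod 55:
  16^(-1) mod 55 = 31
  x ≡ 31 × 54 ≡ 1674 ≡ 24 (mod 55)
Verification: 16 × 24 = 384 = 6 × 55 + 54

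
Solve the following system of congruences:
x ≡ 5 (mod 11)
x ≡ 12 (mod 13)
38

Using the Chinese Remainder Theorem:
M = product of moduli = 143
For equation 1: M_1 = 13, 13 ≡ 2 (mod 11), inverse of 13 mod 11 is 6 (check: 2 × 6 = 12 ≡ 1 (mod 11))
For equation 2: M_2 = 11, 11 ≡ 11 (mod 13), inverse of 11 mod 13 is 6 (check: 11 × 6 = 66 ≡ 1 (mod 13))
Combine: x ≡ Σ r_i×M_i×(M_i⁻¹ mod m_i) = 5×13×6 + 12×11×6 = 390 + 792 = 1182
1182 mod 143 = 38
x ≡ 38 (mod 143)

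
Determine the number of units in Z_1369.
1332

Prime factorization: 1369 = 37^2
Using the formula φ(n) = n × Π(1 - 1/p) for each prime factor p:
φ(1369) = 1369 × (1 - 1/37)
φ(1369) = 1332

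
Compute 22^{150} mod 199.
140

Using successive squaring:
Binary expansion of 150: 10010110
Powers of 22 mod 199 (each is the square of the previous):
  22^1 ≡ 22 (mod 199)
  22^2 ≡ 22² = 484 ≡ 86 (mod 199)
  22^4 ≡ 86² = 7396 ≡ 33 (mod 199)
  22^8 ≡ 33² = 1089 ≡ 94 (mod 199)
  22^16 ≡ 94² = 8836 ≡ 80 (mod 199)
  22^32 ≡ 80² = 6400 ≡ 32 (mod 199)
  22^64 ≡ 32² = 1024 ≡ 29 (mod 199)
  22^128 ≡ 29² = 841 ≡ 45 (mod 199)
150 = 128 + 16 + 4 + 2, so 22^150 = 22^128 × 22^16 × 22^4 × 22^2 ≡ 45 × 80 × 33 × 86 (mod 199)
Multiplying step by step:
  45 × 80 = 3600 ≡ 18 (mod 199)
  18 × 33 = 594 ≡ 196 (mod 199)
  196 × 86 = 16856 ≡ 140 (mod 199)
Result: 22^150 ≡ 140 (mod 199)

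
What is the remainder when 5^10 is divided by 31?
10 = 8 + 2 (binary 1010). Repeated squaring mod 31: 5^1 ≡ 5; 5^2 ≡ 5² = 25 ≡ 25; 5^4 ≡ 25² = 625 ≡ 5; 5^8 ≡ 5² = 25 ≡ 25. Multiply: 5^10 = 5^8 × 5^2 ≡ 25 × 25 (mod 31): 25 × 25 = 625 ≡ 5. So 5^10 ≡ 5 (mod 31).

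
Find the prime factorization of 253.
11 × 23

Divide by primes starting from smallest:
253 ÷ 11 = 23
23 ÷ 23 = 1

253 = 11 × 23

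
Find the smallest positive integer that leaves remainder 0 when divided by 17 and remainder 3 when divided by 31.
M = 17 × 31 = 527. M₁ = 31, y₁ ≡ 11 (mod 17). M₂ = 17, y₂ ≡ 11 (mod 31). n = 0×31×11 + 3×17×11 ≡ 34 (mod 527). The smallest positive such number is 34.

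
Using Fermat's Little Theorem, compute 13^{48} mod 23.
18

By Fermat's Little Theorem, a^(p-1) ≡ 1 (mod p) for prime p and gcd(a, p) = 1
Here p = 23, so 13^22 ≡ 1 (mod 23)
We can reduce the exponent: 48 mod 22 = 4
So 13^48 ≡ 13^4 (mod 23)
Computing: 13^4 mod 23 = 18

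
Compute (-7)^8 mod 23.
(-7) ≡ 16 (mod 23). 8 = 8 (binary 1000). Repeated squaring mod 23: 16^1 ≡ 16; 16^2 ≡ 16² = 256 ≡ 3; 16^4 ≡ 3² = 9 ≡ 9; 16^8 ≡ 9² = 81 ≡ 12. So (-7)^8 ≡ 12 (mod 23).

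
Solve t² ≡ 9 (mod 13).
The square roots of 9 mod 13 are 3 and 10. Verify: 3² = 9 ≡ 9 (mod 13)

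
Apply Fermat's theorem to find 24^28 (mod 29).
By Fermat's Little Theorem, 24^{28} ≡ 1 (mod 29) since 29 is prime and gcd(24, 29) = 1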